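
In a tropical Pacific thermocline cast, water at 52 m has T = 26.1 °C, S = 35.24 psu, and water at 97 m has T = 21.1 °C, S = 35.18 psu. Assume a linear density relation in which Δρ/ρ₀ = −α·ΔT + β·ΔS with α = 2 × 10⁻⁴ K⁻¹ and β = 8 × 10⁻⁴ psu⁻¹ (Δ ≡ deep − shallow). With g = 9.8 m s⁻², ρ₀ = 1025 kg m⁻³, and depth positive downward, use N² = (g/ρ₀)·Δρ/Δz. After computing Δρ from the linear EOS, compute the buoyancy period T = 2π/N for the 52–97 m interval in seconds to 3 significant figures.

436 s

ΔT = -5.0 K, ΔS = -0.06 psu (deep − shallow).
Δρ/ρ₀ = −αΔT + βΔS = 1.00 × 10⁻³ − 4.80 × 10⁻⁵ = 9.52 × 10⁻⁴, so Δρ ≈ 0.9758 kg m⁻³.
N² = (g/ρ₀)·Δρ/Δz = g·(Δρ/ρ₀)/Δz = 9.8 × 9.52 × 10⁻⁴ / 45 = 2.0732 × 10⁻⁴ s⁻².
N = √(2.0732 × 10⁻⁴) = 0.014399 rad s⁻¹ → T = 2π/N = 436.36 s ≈ 436 s.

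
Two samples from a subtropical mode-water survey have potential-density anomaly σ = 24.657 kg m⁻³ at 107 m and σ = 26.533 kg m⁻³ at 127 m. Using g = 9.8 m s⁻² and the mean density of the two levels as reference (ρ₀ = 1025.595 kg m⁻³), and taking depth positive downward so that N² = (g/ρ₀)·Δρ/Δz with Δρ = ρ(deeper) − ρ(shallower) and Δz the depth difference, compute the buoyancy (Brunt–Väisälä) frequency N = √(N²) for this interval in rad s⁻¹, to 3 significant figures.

0.0299 rad s⁻¹

Δρ = 1026.533 − 1024.657 = 1.876 kg m⁻³ over Δz = 127 − 107 = 20 m.
N² = (9.8/1025.595) × (1.876/20) = 8.9630 × 10⁻⁴ s⁻².
N = √(8.9630 × 10⁻⁴) = 0.029938 rad s⁻¹ ≈ 0.0299 rad s⁻¹.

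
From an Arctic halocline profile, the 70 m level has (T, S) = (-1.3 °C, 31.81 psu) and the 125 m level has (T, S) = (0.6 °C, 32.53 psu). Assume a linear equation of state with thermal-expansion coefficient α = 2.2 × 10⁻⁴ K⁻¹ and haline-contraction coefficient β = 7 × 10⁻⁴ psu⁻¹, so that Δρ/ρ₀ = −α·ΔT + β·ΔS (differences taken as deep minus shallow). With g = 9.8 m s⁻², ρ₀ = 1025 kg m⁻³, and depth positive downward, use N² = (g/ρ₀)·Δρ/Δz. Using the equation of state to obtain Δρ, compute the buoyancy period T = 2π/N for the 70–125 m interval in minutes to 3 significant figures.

26.8 min

ΔT = +1.9 K, ΔS = +0.72 psu (deep − shallow).
Δρ/ρ₀ = −αΔT + βΔS = -4.18 × 10⁻⁴ + 5.04 × 10⁻⁴ = 8.60 × 10⁻⁵, so Δρ ≈ 0.08815 kg m⁻³.
N² = (g/ρ₀)·Δρ/Δz = g·(Δρ/ρ₀)/Δz = 9.8 × 8.60 × 10⁻⁵ / 55 = 1.5324 × 10⁻⁵ s⁻².
N = √(1.5324 × 10⁻⁵) = 3.9146 × 10⁻³ rad s⁻¹ → T = 2π/N = 1.6051 × 10³ s = 26.752 min ≈ 26.8 min.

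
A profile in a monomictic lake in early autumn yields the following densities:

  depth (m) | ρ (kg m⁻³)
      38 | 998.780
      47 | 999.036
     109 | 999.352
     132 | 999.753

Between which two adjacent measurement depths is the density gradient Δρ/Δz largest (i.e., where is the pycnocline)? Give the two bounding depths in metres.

Compute the density gradient over each adjacent pair:
  38–47 m: Δρ/Δz = 0.256/9 = 0.028 kg m⁻⁴
  47–109 m: Δρ/Δz = 0.316/62 = 5.1 × 10⁻³ kg m⁻⁴
  109–132 m: Δρ/Δz = 0.401/23 = 0.017 kg m⁻⁴
The largest gradient is in the 38–47 m interval — the pycnocline.

38–47 m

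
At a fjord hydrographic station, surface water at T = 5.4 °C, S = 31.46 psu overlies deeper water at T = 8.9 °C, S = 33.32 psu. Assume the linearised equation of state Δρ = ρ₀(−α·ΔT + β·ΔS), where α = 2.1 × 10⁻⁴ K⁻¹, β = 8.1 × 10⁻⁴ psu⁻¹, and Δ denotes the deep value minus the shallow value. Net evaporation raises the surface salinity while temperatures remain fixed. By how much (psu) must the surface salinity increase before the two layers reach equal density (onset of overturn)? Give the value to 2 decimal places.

Neutral buoyancy requires −α(T_deep − T_surf) + β(S_deep − S_surf′) = 0.
S_surf′ = S_deep − (α/β)·ΔT = 33.32 − (2.1 × 10⁻⁴/8.1 × 10⁻⁴)·(+3.5) = 32.4126 psu.
Increase required: 32.4126 − 31.46 = 0.9526 psu.

0.95 psu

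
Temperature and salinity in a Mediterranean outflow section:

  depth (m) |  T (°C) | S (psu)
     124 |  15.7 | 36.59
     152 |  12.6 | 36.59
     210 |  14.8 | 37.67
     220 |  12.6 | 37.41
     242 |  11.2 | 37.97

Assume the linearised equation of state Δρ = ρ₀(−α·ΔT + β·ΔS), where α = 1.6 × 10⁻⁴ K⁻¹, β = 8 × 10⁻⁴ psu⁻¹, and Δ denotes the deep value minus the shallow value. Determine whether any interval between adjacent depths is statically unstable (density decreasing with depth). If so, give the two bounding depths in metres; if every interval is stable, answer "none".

none

Evaluate Δρ/ρ₀ = −αΔT + βΔS across each adjacent pair:
  124–152 m: −αΔT+βΔS = −(1.6 × 10⁻⁴)(-3.1)+(8 × 10⁻⁴)(+0.00) = 5.0 × 10⁻⁴ → stable
  152–210 m: −αΔT+βΔS = −(1.6 × 10⁻⁴)(+2.2)+(8 × 10⁻⁴)(+1.08) = 5.1 × 10⁻⁴ → stable
  210–220 m: −αΔT+βΔS = −(1.6 × 10⁻⁴)(-2.2)+(8 × 10⁻⁴)(-0.26) = 1.4 × 10⁻⁴ → stable
  220–242 m: −αΔT+βΔS = −(1.6 × 10⁻⁴)(-1.4)+(8 × 10⁻⁴)(+0.56) = 6.7 × 10⁻⁴ → stable
Every interval has Δρ > 0: the column is stably stratified throughout.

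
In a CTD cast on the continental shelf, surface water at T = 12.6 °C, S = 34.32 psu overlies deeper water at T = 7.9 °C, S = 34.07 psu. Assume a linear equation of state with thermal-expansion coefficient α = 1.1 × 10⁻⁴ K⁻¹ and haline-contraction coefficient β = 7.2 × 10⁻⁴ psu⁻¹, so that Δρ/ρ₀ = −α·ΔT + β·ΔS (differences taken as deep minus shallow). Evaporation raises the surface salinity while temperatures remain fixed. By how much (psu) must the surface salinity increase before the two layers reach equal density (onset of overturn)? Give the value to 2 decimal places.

Neutral buoyancy requires −α(T_deep − T_surf) + β(S_deep − S_surf′) = 0.
S_surf′ = S_deep − (α/β)·ΔT = 34.07 − (1.1 × 10⁻⁴/7.2 × 10⁻⁴)·(-4.7) = 34.7881 psu.
Increase required: 34.7881 − 34.32 = 0.4681 psu.

0.47 psu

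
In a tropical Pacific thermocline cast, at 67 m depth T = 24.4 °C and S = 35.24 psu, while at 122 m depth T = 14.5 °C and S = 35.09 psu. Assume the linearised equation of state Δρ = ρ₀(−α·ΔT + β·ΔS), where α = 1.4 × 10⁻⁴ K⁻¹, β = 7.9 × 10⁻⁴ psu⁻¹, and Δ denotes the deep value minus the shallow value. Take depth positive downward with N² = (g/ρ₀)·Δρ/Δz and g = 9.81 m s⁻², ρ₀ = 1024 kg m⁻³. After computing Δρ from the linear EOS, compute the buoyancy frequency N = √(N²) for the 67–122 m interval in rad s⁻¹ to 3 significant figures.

0.0150 rad s⁻¹

ΔT = -9.9 K, ΔS = -0.15 psu (deep − shallow).
Δρ/ρ₀ = −αΔT + βΔS = 1.386 × 10⁻³ − 1.185 × 10⁻⁴ = 1.2675 × 10⁻³, so Δρ ≈ 1.298 kg m⁻³.
N² = (g/ρ₀)·Δρ/Δz = g·(Δρ/ρ₀)/Δz = 9.81 × 1.2675 × 10⁻³ / 55 = 2.2608 × 10⁻⁴ s⁻².
N = √(2.2608 × 10⁻⁴) = 0.015036 rad s⁻¹ ≈ 0.0150 rad s⁻¹.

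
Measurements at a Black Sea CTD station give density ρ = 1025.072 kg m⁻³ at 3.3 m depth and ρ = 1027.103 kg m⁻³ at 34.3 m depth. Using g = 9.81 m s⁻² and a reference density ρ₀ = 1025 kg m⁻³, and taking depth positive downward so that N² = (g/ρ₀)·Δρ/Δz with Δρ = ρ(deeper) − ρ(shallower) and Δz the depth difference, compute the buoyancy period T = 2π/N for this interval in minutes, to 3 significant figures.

4.18 min

Δρ = 1027.103 − 1025.072 = 2.031 kg m⁻³ over Δz = 34.3 − 3.3 = 31 m.
N² = (9.81/1025) × (2.031/31) = 6.2704 × 10⁻⁴ s⁻².
N = √(6.2704 × 10⁻⁴) = 0.025041 rad s⁻¹, so T = 2π/N = 250.92 s = 4.1820 min ≈ 4.18 min.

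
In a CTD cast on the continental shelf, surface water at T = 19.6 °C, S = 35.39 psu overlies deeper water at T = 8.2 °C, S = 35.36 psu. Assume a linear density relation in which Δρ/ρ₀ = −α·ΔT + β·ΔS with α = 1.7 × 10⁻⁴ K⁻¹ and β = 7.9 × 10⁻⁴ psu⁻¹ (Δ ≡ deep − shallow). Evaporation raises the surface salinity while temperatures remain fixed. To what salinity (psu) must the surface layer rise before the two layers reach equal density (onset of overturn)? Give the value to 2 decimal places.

Neutral buoyancy requires −α(T_deep − T_surf) + β(S_deep − S_surf′) = 0.
S_surf′ = S_deep − (α/β)·ΔT = 35.36 − (1.7 × 10⁻⁴/7.9 × 10⁻⁴)·(-11.4) = 37.8132 psu.
Increase required: 37.8132 − 35.39 = 2.4232 psu.

37.81 psu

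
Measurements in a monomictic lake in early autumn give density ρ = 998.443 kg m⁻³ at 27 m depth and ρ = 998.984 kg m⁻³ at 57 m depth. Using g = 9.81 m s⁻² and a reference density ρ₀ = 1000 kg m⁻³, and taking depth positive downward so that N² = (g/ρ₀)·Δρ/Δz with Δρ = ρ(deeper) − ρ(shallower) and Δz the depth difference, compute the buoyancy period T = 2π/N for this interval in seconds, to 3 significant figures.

472 s

Δρ = 998.984 − 998.443 = 0.541 kg m⁻³ over Δz = 57 − 27 = 30 m.
N² = (9.81/1000) × (0.541/30) = 1.7691 × 10⁻⁴ s⁻².
N = √(1.7691 × 10⁻⁴) = 0.013301 rad s⁻¹, so T = 2π/N = 472.38 s ≈ 472 s.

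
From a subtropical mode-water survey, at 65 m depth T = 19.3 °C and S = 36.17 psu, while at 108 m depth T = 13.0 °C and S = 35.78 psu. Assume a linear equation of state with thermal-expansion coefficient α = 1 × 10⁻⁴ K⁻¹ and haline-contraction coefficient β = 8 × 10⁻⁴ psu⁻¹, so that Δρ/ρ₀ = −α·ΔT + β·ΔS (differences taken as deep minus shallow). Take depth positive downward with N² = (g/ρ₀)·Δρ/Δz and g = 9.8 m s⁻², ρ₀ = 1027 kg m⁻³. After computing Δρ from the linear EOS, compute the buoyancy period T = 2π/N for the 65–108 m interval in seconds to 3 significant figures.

ΔT = -6.3 K, ΔS = -0.39 psu (deep − shallow).
Δρ/ρ₀ = −αΔT + βΔS = 6.30 × 10⁻⁴ − 3.12 × 10⁻⁴ = 3.18 × 10⁻⁴, so Δρ ≈ 0.3266 kg m⁻³.
N² = (g/ρ₀)·Δρ/Δz = g·(Δρ/ρ₀)/Δz = 9.8 × 3.18 × 10⁻⁴ / 43 = 7.2474 × 10⁻⁵ s⁻².
N = √(7.2474 × 10⁻⁵) = 8.5132 × 10⁻³ rad s⁻¹ → T = 2π/N = 738.05 s ≈ 738 s.

738 s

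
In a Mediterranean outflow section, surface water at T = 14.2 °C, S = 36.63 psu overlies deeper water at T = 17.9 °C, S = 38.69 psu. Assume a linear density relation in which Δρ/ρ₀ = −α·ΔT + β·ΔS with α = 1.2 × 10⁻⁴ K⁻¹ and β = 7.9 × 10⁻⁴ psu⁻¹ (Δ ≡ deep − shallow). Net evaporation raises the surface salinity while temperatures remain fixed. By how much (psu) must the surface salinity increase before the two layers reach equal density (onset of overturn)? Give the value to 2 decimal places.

Neutral buoyancy requires −α(T_deep − T_surf) + β(S_deep − S_surf′) = 0.
S_surf′ = S_deep − (α/β)·ΔT = 38.69 − (1.2 × 10⁻⁴/7.9 × 10⁻⁴)·(+3.7) = 38.1280 psu.
Increase required: 38.1280 − 36.63 = 1.4980 psu.

1.50 psu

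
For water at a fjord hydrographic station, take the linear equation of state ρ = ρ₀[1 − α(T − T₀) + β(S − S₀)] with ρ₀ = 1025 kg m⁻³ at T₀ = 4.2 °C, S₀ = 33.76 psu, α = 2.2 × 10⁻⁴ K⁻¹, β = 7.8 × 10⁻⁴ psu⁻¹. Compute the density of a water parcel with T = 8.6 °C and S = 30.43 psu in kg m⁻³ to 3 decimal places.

T − T₀ = +4.4 K, S − S₀ = -3.33 psu.
Bracket = 1 − α·(+4.4) + β·(-3.33) = 1 + (-3.5654 × 10⁻³) = 0.9964346.
ρ = 1025 × 0.9964346 = 1021.345 kg m⁻³.

1021.345 kg m⁻³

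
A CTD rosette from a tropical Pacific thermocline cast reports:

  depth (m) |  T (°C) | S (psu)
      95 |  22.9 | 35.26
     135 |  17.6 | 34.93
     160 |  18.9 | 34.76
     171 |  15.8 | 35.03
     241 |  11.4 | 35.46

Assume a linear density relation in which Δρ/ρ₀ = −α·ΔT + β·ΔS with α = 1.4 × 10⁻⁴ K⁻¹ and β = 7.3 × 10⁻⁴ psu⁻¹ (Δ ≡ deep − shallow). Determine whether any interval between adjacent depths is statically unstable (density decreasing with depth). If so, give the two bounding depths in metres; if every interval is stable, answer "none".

Evaluate Δρ/ρ₀ = −αΔT + βΔS across each adjacent pair:
  95–135 m: −αΔT+βΔS = −(1.4 × 10⁻⁴)(-5.3)+(7.3 × 10⁻⁴)(-0.33) = 5.0 × 10⁻⁴ → stable
  135–160 m: −αΔT+βΔS = −(1.4 × 10⁻⁴)(+1.3)+(7.3 × 10⁻⁴)(-0.17) = -3.1 × 10⁻⁴ → UNSTABLE
  160–171 m: −αΔT+βΔS = −(1.4 × 10⁻⁴)(-3.1)+(7.3 × 10⁻⁴)(+0.27) = 6.3 × 10⁻⁴ → stable
  171–241 m: −αΔT+βΔS = −(1.4 × 10⁻⁴)(-4.4)+(7.3 × 10⁻⁴)(+0.43) = 9.3 × 10⁻⁴ → stable
The 135–160 m interval has Δρ < 0: lighter water underlies denser water.

135–160 m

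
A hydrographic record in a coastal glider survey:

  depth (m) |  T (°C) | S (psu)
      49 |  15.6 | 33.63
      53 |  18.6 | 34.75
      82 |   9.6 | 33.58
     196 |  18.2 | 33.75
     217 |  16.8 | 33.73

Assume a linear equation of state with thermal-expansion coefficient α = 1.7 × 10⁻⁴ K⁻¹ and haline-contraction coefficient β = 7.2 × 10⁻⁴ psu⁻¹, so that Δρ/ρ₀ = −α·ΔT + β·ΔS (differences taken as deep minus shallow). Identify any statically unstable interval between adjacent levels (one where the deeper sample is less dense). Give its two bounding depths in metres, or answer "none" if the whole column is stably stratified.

82–196 m

Evaluate Δρ/ρ₀ = −αΔT + βΔS across each adjacent pair:
  49–53 m: −αΔT+βΔS = −(1.7 × 10⁻⁴)(+3.0)+(7.2 × 10⁻⁴)(+1.12) = 3.0 × 10⁻⁴ → stable
  53–82 m: −αΔT+βΔS = −(1.7 × 10⁻⁴)(-9.0)+(7.2 × 10⁻⁴)(-1.17) = 6.9 × 10⁻⁴ → stable
  82–196 m: −αΔT+βΔS = −(1.7 × 10⁻⁴)(+8.6)+(7.2 × 10⁻⁴)(+0.17) = -1.3 × 10⁻³ → UNSTABLE
  196–217 m: −αΔT+βΔS = −(1.7 × 10⁻⁴)(-1.4)+(7.2 × 10⁻⁴)(-0.02) = 2.2 × 10⁻⁴ → stable
The 82–196 m interval has Δρ < 0: lighter water underlies denser water.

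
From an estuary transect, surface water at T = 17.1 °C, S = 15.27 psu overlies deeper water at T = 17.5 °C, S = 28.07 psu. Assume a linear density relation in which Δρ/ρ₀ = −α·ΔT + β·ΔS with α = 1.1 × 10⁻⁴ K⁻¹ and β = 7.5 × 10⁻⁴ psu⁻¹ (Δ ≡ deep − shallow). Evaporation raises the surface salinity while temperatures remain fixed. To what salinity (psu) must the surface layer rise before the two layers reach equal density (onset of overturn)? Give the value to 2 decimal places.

28.01 psu

Neutral buoyancy requires −α(T_deep − T_surf) + β(S_deep − S_surf′) = 0.
S_surf′ = S_deep − (α/β)·ΔT = 28.07 − (1.1 × 10⁻⁴/7.5 × 10⁻⁴)·(+0.4) = 28.0113 psu.
Increase required: 28.0113 − 15.27 = 12.7413 psu.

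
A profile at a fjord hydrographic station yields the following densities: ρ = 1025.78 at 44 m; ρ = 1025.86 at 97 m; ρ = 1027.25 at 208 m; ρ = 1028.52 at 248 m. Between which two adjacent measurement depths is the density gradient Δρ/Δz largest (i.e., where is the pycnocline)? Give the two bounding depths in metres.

Compute the density gradient over each adjacent pair:
  44–97 m: Δρ/Δz = 0.08/53 = 1.5 × 10⁻³ kg m⁻⁴
  97–208 m: Δρ/Δz = 1.39/111 = 0.013 kg m⁻⁴
  208–248 m: Δρ/Δz = 1.27/40 = 0.032 kg m⁻⁴
The largest gradient is in the 208–248 m interval — the pycnocline.

208–248 m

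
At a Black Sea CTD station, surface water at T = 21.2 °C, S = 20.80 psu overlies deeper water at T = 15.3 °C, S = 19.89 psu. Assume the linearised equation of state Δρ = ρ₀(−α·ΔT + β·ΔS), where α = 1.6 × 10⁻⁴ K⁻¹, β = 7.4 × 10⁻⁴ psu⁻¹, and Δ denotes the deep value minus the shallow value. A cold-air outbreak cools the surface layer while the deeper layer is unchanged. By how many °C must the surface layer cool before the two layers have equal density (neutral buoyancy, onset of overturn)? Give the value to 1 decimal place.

1.7 °C

Neutral buoyancy requires Δρ = 0, i.e. −α(T_deep − T_surf′) + β(S_deep − S_surf) = 0.
T_surf′ = T_deep − (β/α)·ΔS = 15.3 − (7.4 × 10⁻⁴/1.6 × 10⁻⁴)·(-0.91) = 19.509 °C.
Cooling required: 21.2 − (19.509) = 1.691 °C.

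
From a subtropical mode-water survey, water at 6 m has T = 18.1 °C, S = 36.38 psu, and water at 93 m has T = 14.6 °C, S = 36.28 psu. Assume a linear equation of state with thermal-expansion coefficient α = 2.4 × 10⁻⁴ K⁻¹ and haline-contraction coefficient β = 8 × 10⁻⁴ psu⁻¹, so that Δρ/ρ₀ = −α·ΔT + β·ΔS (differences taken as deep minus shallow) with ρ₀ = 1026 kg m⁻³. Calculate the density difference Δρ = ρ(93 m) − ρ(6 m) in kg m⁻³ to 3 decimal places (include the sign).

ΔT = -3.5 K, ΔS = -0.10 psu (deep − shallow).
Δρ/ρ₀ = −(2.4 × 10⁻⁴)(-3.5) + (8 × 10⁻⁴)(-0.10) = 7.60 × 10⁻⁴.
Δρ = 1026 × (7.60 × 10⁻⁴) = +0.780 kg m⁻³.
Positive Δρ: denser below, stable.

+0.780 kg m⁻³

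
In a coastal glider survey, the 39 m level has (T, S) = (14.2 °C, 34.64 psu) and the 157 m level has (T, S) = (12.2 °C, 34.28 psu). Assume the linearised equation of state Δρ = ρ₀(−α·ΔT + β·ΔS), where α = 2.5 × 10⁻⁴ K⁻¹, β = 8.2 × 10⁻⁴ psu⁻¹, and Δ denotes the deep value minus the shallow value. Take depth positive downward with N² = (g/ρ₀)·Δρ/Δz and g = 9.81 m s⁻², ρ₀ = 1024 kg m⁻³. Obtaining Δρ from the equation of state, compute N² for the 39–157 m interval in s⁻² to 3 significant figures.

ΔT = -2.0 K, ΔS = -0.36 psu (deep − shallow).
Δρ/ρ₀ = −αΔT + βΔS = 5.00 × 10⁻⁴ − 2.952 × 10⁻⁴ = 2.048 × 10⁻⁴, so Δρ ≈ 0.2097 kg m⁻³.
N² = (g/ρ₀)·Δρ/Δz = g·(Δρ/ρ₀)/Δz = 9.81 × 2.048 × 10⁻⁴ / 118 = 1.7026 × 10⁻⁵ s⁻² ≈ 1.70 × 10⁻⁵ s⁻².

1.70 × 10⁻⁵ s⁻²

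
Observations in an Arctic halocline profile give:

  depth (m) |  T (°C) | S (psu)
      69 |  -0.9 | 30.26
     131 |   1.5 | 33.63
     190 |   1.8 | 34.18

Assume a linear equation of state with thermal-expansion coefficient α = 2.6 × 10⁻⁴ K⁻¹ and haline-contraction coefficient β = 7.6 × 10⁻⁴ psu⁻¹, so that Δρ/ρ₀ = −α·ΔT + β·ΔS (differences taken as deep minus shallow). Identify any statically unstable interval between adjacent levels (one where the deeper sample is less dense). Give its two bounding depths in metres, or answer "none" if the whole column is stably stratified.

none

Evaluate Δρ/ρ₀ = −αΔT + βΔS across each adjacent pair:
  69–131 m: −αΔT+βΔS = −(2.6 × 10⁻⁴)(+2.4)+(7.6 × 10⁻⁴)(+3.37) = 1.9 × 10⁻³ → stable
  131–190 m: −αΔT+βΔS = −(2.6 × 10⁻⁴)(+0.3)+(7.6 × 10⁻⁴)(+0.55) = 3.4 × 10⁻⁴ → stable
Every interval has Δρ > 0: the column is stably stratified throughout.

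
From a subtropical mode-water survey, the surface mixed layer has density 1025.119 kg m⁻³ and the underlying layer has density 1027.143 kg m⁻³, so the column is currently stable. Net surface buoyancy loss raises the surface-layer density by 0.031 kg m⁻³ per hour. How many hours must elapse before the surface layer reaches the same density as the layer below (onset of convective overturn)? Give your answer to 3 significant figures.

Density deficit of the surface layer: 1027.143 − 1025.119 = 2.024 kg m⁻³.
Required change = 2.024 / 0.031 = 65.3 hours.

65.3 hours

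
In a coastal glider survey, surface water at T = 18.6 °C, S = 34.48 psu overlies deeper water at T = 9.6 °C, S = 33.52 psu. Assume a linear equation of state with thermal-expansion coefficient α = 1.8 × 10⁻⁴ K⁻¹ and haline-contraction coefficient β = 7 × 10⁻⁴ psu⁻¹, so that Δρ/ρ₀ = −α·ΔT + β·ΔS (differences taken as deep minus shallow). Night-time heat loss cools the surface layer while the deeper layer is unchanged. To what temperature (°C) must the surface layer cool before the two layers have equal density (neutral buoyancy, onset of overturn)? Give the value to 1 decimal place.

Neutral buoyancy requires Δρ = 0, i.e. −α(T_deep − T_surf′) + β(S_deep − S_surf) = 0.
T_surf′ = T_deep − (β/α)·ΔS = 9.6 − (7 × 10⁻⁴/1.8 × 10⁻⁴)·(-0.96) = 13.333 °C.
Cooling required: 18.6 − (13.333) = 5.267 °C.

13.3 °C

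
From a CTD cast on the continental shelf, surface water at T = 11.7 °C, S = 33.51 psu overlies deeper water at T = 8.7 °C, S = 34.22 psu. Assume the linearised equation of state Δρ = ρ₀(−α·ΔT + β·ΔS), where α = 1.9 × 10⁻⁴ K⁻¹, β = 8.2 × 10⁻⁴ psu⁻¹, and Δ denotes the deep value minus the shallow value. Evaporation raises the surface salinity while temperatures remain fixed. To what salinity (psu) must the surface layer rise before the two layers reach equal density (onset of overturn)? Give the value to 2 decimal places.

Neutral buoyancy requires −α(T_deep − T_surf) + β(S_deep − S_surf′) = 0.
S_surf′ = S_deep − (α/β)·ΔT = 34.22 − (1.9 × 10⁻⁴/8.2 × 10⁻⁴)·(-3.0) = 34.9151 psu.
Increase required: 34.9151 − 33.51 = 1.4051 psu.

34.92 psu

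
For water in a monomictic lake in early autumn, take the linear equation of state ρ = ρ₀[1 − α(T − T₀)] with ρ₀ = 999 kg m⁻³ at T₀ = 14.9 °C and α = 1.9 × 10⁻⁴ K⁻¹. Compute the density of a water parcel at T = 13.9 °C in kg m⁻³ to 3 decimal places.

T − T₀ = -1.0 K.
Bracket = 1 − α·(-1.0) = 1 + (1.90 × 10⁻⁴) = 1.0001900.
ρ = 999 × 1.0001900 = 999.190 kg m⁻³.

999.190 kg m⁻³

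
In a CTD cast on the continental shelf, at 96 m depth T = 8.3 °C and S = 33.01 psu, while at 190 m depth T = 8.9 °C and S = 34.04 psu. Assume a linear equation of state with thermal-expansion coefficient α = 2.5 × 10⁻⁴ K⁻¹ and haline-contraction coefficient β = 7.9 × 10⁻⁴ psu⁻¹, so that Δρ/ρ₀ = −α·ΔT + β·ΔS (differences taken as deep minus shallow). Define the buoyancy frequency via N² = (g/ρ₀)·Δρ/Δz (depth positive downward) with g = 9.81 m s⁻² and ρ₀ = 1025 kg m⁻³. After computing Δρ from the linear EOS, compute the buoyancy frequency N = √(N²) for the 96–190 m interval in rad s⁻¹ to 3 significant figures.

8.32 × 10⁻³ rad s⁻¹

ΔT = +0.6 K, ΔS = +1.03 psu (deep − shallow).
Δρ/ρ₀ = −αΔT + βΔS = -1.50 × 10⁻⁴ + 8.137 × 10⁻⁴ = 6.637 × 10⁻⁴, so Δρ ≈ 0.6803 kg m⁻³.
N² = (g/ρ₀)·Δρ/Δz = g·(Δρ/ρ₀)/Δz = 9.81 × 6.637 × 10⁻⁴ / 94 = 6.9265 × 10⁻⁵ s⁻².
N = √(6.9265 × 10⁻⁵) = 8.3226 × 10⁻³ rad s⁻¹ ≈ 8.32 × 10⁻³ rad s⁻¹.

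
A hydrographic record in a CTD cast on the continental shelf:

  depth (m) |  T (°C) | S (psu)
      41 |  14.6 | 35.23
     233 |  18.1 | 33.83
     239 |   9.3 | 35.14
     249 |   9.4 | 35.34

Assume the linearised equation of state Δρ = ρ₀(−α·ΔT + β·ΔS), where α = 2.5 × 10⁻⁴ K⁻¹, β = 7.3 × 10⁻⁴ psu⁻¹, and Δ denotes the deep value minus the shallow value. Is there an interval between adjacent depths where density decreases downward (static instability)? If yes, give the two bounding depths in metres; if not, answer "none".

41–233 m

Evaluate Δρ/ρ₀ = −αΔT + βΔS across each adjacent pair:
  41–233 m: −αΔT+βΔS = −(2.5 × 10⁻⁴)(+3.5)+(7.3 × 10⁻⁴)(-1.40) = -1.9 × 10⁻³ → UNSTABLE
  233–239 m: −αΔT+βΔS = −(2.5 × 10⁻⁴)(-8.8)+(7.3 × 10⁻⁴)(+1.31) = 3.2 × 10⁻³ → stable
  239–249 m: −αΔT+βΔS = −(2.5 × 10⁻⁴)(+0.1)+(7.3 × 10⁻⁴)(+0.20) = 1.2 × 10⁻⁴ → stable
The 41–233 m interval has Δρ < 0: lighter water underlies denser water.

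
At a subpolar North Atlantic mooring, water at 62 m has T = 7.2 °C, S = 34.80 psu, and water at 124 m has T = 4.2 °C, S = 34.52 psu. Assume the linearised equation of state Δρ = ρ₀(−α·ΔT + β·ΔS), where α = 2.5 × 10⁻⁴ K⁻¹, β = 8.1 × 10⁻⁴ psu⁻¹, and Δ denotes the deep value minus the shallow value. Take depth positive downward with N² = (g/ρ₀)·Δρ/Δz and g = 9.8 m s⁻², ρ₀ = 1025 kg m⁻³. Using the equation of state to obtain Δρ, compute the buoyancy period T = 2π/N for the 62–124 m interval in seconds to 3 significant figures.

ΔT = -3.0 K, ΔS = -0.28 psu (deep − shallow).
Δρ/ρ₀ = −αΔT + βΔS = 7.50 × 10⁻⁴ − 2.268 × 10⁻⁴ = 5.232 × 10⁻⁴, so Δρ ≈ 0.5363 kg m⁻³.
N² = (g/ρ₀)·Δρ/Δz = g·(Δρ/ρ₀)/Δz = 9.8 × 5.232 × 10⁻⁴ / 62 = 8.2699 × 10⁻⁵ s⁻².
N = √(8.2699 × 10⁻⁵) = 9.0939 × 10⁻³ rad s⁻¹ → T = 2π/N = 690.92 s ≈ 691 s.

691 s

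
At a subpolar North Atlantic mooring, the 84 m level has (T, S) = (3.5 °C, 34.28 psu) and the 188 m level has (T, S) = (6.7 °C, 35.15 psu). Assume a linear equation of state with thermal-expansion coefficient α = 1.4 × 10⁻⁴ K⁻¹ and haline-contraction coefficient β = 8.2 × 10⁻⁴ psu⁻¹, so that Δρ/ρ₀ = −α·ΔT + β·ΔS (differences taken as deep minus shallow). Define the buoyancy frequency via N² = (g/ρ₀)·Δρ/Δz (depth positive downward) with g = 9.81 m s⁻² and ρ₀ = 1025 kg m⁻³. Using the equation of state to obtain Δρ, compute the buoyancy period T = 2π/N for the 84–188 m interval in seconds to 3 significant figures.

1.26 × 10³ s

ΔT = +3.2 K, ΔS = +0.87 psu (deep − shallow).
Δρ/ρ₀ = −αΔT + βΔS = -4.48 × 10⁻⁴ + 7.134 × 10⁻⁴ = 2.654 × 10⁻⁴, so Δρ ≈ 0.2720 kg m⁻³.
N² = (g/ρ₀)·Δρ/Δz = g·(Δρ/ρ₀)/Δz = 9.81 × 2.654 × 10⁻⁴ / 104 = 2.5034 × 10⁻⁵ s⁻².
N = √(2.5034 × 10⁻⁵) = 5.0034 × 10⁻³ rad s⁻¹ → T = 2π/N = 1.2558 × 10³ s ≈ 1.26 × 10³ s.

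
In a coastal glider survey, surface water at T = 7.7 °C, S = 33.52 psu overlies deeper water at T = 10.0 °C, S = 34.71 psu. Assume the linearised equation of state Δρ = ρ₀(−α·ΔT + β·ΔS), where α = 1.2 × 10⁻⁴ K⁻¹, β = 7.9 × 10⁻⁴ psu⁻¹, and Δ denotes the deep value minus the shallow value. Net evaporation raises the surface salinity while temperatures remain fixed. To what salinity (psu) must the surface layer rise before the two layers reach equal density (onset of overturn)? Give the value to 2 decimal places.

34.36 psu

Neutral buoyancy requires −α(T_deep − T_surf) + β(S_deep − S_surf′) = 0.
S_surf′ = S_deep − (α/β)·ΔT = 34.71 − (1.2 × 10⁻⁴/7.9 × 10⁻⁴)·(+2.3) = 34.3606 psu.
Increase required: 34.3606 − 33.52 = 0.8406 psu.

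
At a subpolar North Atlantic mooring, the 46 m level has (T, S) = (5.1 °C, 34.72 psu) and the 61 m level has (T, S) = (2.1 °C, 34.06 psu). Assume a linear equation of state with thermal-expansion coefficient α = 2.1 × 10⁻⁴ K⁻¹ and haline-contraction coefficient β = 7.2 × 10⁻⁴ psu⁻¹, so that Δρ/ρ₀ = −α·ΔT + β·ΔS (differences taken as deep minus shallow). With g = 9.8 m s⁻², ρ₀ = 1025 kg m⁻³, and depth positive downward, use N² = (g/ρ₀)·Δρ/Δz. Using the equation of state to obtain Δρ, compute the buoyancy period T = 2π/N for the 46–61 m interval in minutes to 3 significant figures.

10.4 min

ΔT = -3.0 K, ΔS = -0.66 psu (deep − shallow).
Δρ/ρ₀ = −αΔT + βΔS = 6.30 × 10⁻⁴ − 4.752 × 10⁻⁴ = 1.548 × 10⁻⁴, so Δρ ≈ 0.1587 kg m⁻³.
N² = (g/ρ₀)·Δρ/Δz = g·(Δρ/ρ₀)/Δz = 9.8 × 1.548 × 10⁻⁴ / 15 = 1.0114 × 10⁻⁴ s⁻².
N = √(1.0114 × 10⁻⁴) = 0.010057 rad s⁻¹ → T = 2π/N = 624.76 s = 10.413 min ≈ 10.4 min.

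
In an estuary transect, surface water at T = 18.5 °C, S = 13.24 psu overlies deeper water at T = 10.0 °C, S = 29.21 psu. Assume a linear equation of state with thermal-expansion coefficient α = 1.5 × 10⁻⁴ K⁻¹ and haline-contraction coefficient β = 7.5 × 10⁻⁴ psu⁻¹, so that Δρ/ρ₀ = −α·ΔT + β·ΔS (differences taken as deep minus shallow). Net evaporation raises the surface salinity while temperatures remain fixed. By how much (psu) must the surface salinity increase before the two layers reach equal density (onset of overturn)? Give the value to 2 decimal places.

Neutral buoyancy requires −α(T_deep − T_surf) + β(S_deep − S_surf′) = 0.
S_surf′ = S_deep − (α/β)·ΔT = 29.21 − (1.5 × 10⁻⁴/7.5 × 10⁻⁴)·(-8.5) = 30.9100 psu.
Increase required: 30.9100 − 13.24 = 17.6700 psu.

17.67 psu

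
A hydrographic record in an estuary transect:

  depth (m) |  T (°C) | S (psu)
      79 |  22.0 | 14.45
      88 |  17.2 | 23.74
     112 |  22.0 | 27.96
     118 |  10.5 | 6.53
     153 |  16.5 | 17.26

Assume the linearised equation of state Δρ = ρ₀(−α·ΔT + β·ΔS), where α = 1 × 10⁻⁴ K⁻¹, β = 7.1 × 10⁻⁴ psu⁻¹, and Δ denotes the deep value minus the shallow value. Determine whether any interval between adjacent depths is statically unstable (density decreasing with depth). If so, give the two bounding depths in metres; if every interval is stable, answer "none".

Evaluate Δρ/ρ₀ = −αΔT + βΔS across each adjacent pair:
  79–88 m: −αΔT+βΔS = −(1 × 10⁻⁴)(-4.8)+(7.1 × 10⁻⁴)(+9.29) = 7.1 × 10⁻³ → stable
  88–112 m: −αΔT+βΔS = −(1 × 10⁻⁴)(+4.8)+(7.1 × 10⁻⁴)(+4.22) = 2.5 × 10⁻³ → stable
  112–118 m: −αΔT+βΔS = −(1 × 10⁻⁴)(-11.5)+(7.1 × 10⁻⁴)(-21.43) = -0.014 → UNSTABLE
  118–153 m: −αΔT+βΔS = −(1 × 10⁻⁴)(+6.0)+(7.1 × 10⁻⁴)(+10.73) = 7.0 × 10⁻³ → stable
The 112–118 m interval has Δρ < 0: lighter water underlies denser water.

112–118 m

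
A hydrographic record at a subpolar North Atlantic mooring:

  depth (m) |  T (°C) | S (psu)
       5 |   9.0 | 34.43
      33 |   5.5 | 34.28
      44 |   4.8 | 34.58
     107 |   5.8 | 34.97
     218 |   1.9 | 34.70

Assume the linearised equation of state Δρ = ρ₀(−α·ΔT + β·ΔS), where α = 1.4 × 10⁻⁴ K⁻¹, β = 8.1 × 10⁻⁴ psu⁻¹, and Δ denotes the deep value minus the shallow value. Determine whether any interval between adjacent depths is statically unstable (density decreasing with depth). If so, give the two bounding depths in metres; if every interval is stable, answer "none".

none

Evaluate Δρ/ρ₀ = −αΔT + βΔS across each adjacent pair:
  5–33 m: −αΔT+βΔS = −(1.4 × 10⁻⁴)(-3.5)+(8.1 × 10⁻⁴)(-0.15) = 3.7 × 10⁻⁴ → stable
  33–44 m: −αΔT+βΔS = −(1.4 × 10⁻⁴)(-0.7)+(8.1 × 10⁻⁴)(+0.30) = 3.4 × 10⁻⁴ → stable
  44–107 m: −αΔT+βΔS = −(1.4 × 10⁻⁴)(+1.0)+(8.1 × 10⁻⁴)(+0.39) = 1.8 × 10⁻⁴ → stable
  107–218 m: −αΔT+βΔS = −(1.4 × 10⁻⁴)(-3.9)+(8.1 × 10⁻⁴)(-0.27) = 3.3 × 10⁻⁴ → stable
Every interval has Δρ > 0: the column is stably stratified throughout.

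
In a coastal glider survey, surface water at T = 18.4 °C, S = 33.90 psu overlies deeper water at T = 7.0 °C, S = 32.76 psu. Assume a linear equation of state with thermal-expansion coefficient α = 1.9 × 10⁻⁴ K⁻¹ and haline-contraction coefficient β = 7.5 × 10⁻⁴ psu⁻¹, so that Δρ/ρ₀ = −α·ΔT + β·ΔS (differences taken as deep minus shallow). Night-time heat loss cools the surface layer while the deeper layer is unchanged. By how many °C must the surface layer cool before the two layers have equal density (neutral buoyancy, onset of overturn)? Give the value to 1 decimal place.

6.9 °C

Neutral buoyancy requires Δρ = 0, i.e. −α(T_deep − T_surf′) + β(S_deep − S_surf) = 0.
T_surf′ = T_deep − (β/α)·ΔS = 7.0 − (7.5 × 10⁻⁴/1.9 × 10⁻⁴)·(-1.14) = 11.500 °C.
Cooling required: 18.4 − (11.500) = 6.900 °C.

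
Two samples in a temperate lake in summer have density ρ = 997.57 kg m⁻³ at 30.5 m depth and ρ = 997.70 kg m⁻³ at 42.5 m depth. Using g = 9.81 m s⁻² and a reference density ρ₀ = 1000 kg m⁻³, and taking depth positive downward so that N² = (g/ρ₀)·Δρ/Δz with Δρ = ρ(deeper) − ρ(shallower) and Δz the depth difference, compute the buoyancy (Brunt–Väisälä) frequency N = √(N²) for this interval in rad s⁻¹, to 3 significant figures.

0.0103 rad s⁻¹

Δρ = 997.70 − 997.57 = 0.13 kg m⁻³ over Δz = 42.5 − 30.5 = 12 m.
N² = (9.81/1000) × (0.13/12) = 1.0628 × 10⁻⁴ s⁻².
N = √(1.0628 × 10⁻⁴) = 0.010309 rad s⁻¹ ≈ 0.0103 rad s⁻¹.
N² > 0, so the interval is statically stable.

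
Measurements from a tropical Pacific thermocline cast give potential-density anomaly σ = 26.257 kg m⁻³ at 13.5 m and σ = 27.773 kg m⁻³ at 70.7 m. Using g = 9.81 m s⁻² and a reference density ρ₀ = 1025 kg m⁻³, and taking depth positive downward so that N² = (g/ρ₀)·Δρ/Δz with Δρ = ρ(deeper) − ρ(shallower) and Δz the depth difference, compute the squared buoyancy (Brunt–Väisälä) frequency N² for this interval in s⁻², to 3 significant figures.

2.54 × 10⁻⁴ s⁻²

Δρ = 1027.773 − 1026.257 = 1.516 kg m⁻³ over Δz = 70.7 − 13.5 = 57.2 m.
N² = (9.81/1025) × (1.516/57.2) = 2.5366 × 10⁻⁴ s⁻² ≈ 2.54 × 10⁻⁴ s⁻².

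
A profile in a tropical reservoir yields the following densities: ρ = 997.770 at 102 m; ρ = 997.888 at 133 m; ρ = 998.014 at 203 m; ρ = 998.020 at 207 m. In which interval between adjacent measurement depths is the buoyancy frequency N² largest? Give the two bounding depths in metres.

102–133 m

Compute the density gradient over each adjacent pair:
  102–133 m: Δρ/Δz = 0.118/31 = 3.8 × 10⁻³ kg m⁻⁴
  133–203 m: Δρ/Δz = 0.126/70 = 1.8 × 10⁻³ kg m⁻⁴
  203–207 m: Δρ/Δz = 0.006/4 = 1.5 × 10⁻³ kg m⁻⁴
The largest gradient is in the 102–133 m interval — the pycnocline.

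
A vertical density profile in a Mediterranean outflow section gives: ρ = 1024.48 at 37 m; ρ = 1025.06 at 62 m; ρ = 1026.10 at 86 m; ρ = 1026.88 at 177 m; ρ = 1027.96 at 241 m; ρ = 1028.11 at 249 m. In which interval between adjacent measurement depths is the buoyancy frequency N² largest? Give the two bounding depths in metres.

62–86 m

Compute the density gradient over each adjacent pair:
  37–62 m: Δρ/Δz = 0.58/25 = 0.023 kg m⁻⁴
  62–86 m: Δρ/Δz = 1.04/24 = 0.043 kg m⁻⁴
  86–177 m: Δρ/Δz = 0.78/91 = 8.6 × 10⁻³ kg m⁻⁴
  177–241 m: Δρ/Δz = 1.08/64 = 0.017 kg m⁻⁴
  241–249 m: Δρ/Δz = 0.15/8 = 0.019 kg m⁻⁴
The largest gradient is in the 62–86 m interval — the pycnocline.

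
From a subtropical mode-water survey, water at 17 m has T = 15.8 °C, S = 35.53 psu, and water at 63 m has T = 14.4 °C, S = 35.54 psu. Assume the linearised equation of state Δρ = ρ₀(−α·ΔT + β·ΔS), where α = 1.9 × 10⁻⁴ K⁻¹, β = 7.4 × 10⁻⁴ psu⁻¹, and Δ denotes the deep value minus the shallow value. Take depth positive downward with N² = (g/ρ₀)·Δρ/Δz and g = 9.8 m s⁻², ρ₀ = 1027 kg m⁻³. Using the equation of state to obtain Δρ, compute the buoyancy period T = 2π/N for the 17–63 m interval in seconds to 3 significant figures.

823 s

ΔT = -1.4 K, ΔS = +0.01 psu (deep − shallow).
Δρ/ρ₀ = −αΔT + βΔS = 2.66 × 10⁻⁴ + 7.40 × 10⁻⁶ = 2.734 × 10⁻⁴, so Δρ ≈ 0.2808 kg m⁻³.
N² = (g/ρ₀)·Δρ/Δz = g·(Δρ/ρ₀)/Δz = 9.8 × 2.734 × 10⁻⁴ / 46 = 5.8246 × 10⁻⁵ s⁻².
N = √(5.8246 × 10⁻⁵) = 7.6319 × 10⁻³ rad s⁻¹ → T = 2π/N = 823.28 s ≈ 823 s.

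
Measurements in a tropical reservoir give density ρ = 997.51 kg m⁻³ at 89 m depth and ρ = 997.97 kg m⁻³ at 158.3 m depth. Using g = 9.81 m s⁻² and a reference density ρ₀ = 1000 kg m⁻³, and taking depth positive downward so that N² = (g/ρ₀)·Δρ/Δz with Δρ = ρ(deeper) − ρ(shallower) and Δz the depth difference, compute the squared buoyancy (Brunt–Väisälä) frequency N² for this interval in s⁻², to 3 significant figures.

6.51 × 10⁻⁵ s⁻²

Δρ = 997.97 − 997.51 = 0.46 kg m⁻³ over Δz = 158.3 − 89 = 69.3 m.
N² = (9.81/1000) × (0.46/69.3) = 6.5117 × 10⁻⁵ s⁻² ≈ 6.51 × 10⁻⁵ s⁻².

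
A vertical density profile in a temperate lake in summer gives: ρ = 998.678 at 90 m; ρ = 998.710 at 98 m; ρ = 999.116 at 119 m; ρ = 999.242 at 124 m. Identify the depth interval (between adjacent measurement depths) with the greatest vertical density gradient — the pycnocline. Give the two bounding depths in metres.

119–124 m

Compute the density gradient over each adjacent pair:
  90–98 m: Δρ/Δz = 0.032/8 = 4.0 × 10⁻³ kg m⁻⁴
  98–119 m: Δρ/Δz = 0.406/21 = 0.019 kg m⁻⁴
  119–124 m: Δρ/Δz = 0.126/5 = 0.025 kg m⁻⁴
The largest gradient is in the 119–124 m interval — the pycnocline.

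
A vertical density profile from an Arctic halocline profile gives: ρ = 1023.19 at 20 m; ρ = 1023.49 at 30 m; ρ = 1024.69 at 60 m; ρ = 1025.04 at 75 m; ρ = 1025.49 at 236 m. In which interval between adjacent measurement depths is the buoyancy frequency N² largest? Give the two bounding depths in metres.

Compute the density gradient over each adjacent pair:
  20–30 m: Δρ/Δz = 0.30/10 = 0.030 kg m⁻⁴
  30–60 m: Δρ/Δz = 1.20/30 = 0.040 kg m⁻⁴
  60–75 m: Δρ/Δz = 0.35/15 = 0.023 kg m⁻⁴
  75–236 m: Δρ/Δz = 0.45/161 = 2.8 × 10⁻³ kg m⁻⁴
The largest gradient is in the 30–60 m interval — the pycnocline.

30–60 m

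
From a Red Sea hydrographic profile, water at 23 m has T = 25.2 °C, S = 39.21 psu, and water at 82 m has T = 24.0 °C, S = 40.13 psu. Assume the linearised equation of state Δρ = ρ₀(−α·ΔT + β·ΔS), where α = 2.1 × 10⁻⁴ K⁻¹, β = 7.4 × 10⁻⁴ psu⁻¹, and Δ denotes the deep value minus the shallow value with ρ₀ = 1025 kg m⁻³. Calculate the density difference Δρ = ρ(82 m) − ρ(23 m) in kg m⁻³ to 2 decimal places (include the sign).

+0.96 kg m⁻³

ΔT = -1.2 K, ΔS = +0.92 psu (deep − shallow).
Δρ/ρ₀ = −(2.1 × 10⁻⁴)(-1.2) + (7.4 × 10⁻⁴)(+0.92) = 9.328 × 10⁻⁴.
Δρ = 1025 × (9.328 × 10⁻⁴) = +0.96 kg m⁻³.
Positive Δρ: denser below, stable.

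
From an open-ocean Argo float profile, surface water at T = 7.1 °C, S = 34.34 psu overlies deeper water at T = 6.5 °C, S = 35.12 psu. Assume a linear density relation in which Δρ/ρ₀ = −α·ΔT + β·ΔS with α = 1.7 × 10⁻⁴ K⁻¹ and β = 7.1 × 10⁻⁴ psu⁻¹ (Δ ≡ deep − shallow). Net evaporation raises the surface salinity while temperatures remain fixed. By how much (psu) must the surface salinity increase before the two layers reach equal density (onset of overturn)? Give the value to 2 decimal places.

0.92 psu

Neutral buoyancy requires −α(T_deep − T_surf) + β(S_deep − S_surf′) = 0.
S_surf′ = S_deep − (α/β)·ΔT = 35.12 − (1.7 × 10⁻⁴/7.1 × 10⁻⁴)·(-0.6) = 35.2637 psu.
Increase required: 35.2637 − 34.34 = 0.9237 psu.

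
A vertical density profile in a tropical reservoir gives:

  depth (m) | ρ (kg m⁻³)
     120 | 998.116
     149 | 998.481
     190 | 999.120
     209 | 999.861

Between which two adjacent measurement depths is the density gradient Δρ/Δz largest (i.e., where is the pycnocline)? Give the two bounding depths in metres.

190–209 m

Compute the density gradient over each adjacent pair:
  120–149 m: Δρ/Δz = 0.365/29 = 0.013 kg m⁻⁴
  149–190 m: Δρ/Δz = 0.639/41 = 0.016 kg m⁻⁴
  190–209 m: Δρ/Δz = 0.741/19 = 0.039 kg m⁻⁴
The largest gradient is in the 190–209 m interval — the pycnocline.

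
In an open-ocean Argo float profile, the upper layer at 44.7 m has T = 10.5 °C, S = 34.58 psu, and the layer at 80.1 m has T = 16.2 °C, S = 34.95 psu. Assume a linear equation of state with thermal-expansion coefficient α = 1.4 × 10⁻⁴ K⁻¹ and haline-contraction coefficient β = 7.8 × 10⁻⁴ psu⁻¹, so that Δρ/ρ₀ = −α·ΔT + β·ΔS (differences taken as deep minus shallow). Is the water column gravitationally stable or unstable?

ΔT = 16.2 − 10.5 = +5.7 K and ΔS = 34.95 − 34.58 = +0.37 psu (deep − shallow).
−αΔT = -7.98 × 10⁻⁴; βΔS = 2.886 × 10⁻⁴; sum Δρ/ρ₀ = -5.094 × 10⁻⁴.
Δρ/ρ₀ < 0, so Δρ < 0: deeper water is lighter → statically unstable; the column would overturn.

unstable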